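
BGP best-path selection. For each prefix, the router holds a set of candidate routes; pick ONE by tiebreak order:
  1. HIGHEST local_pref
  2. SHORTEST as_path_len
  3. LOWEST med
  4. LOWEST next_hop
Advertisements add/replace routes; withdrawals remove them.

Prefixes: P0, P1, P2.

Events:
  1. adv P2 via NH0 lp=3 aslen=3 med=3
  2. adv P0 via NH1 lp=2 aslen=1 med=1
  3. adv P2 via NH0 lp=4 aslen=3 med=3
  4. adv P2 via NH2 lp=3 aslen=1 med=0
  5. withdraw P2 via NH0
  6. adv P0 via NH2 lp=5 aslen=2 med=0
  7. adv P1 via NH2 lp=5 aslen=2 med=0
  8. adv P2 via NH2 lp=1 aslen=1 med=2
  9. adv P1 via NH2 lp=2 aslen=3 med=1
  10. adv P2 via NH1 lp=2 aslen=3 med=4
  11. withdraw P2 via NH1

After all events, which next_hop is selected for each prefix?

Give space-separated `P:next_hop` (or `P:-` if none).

Op 1: best P0=- P1=- P2=NH0
Op 2: best P0=NH1 P1=- P2=NH0
Op 3: best P0=NH1 P1=- P2=NH0
Op 4: best P0=NH1 P1=- P2=NH0
Op 5: best P0=NH1 P1=- P2=NH2
Op 6: best P0=NH2 P1=- P2=NH2
Op 7: best P0=NH2 P1=NH2 P2=NH2
Op 8: best P0=NH2 P1=NH2 P2=NH2
Op 9: best P0=NH2 P1=NH2 P2=NH2
Op 10: best P0=NH2 P1=NH2 P2=NH1
Op 11: best P0=NH2 P1=NH2 P2=NH2

Answer: P0:NH2 P1:NH2 P2:NH2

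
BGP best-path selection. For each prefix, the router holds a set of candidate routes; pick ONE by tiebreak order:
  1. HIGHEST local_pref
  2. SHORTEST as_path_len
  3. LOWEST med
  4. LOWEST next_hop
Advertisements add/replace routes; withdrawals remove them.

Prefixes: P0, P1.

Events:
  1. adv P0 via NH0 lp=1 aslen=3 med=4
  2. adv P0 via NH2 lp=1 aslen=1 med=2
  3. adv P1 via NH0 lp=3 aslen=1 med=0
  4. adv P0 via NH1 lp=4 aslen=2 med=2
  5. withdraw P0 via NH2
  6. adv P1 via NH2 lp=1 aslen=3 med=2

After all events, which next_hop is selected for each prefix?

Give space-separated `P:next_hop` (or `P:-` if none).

Answer: P0:NH1 P1:NH0

Derivation:
Op 1: best P0=NH0 P1=-
Op 2: best P0=NH2 P1=-
Op 3: best P0=NH2 P1=NH0
Op 4: best P0=NH1 P1=NH0
Op 5: best P0=NH1 P1=NH0
Op 6: best P0=NH1 P1=NH0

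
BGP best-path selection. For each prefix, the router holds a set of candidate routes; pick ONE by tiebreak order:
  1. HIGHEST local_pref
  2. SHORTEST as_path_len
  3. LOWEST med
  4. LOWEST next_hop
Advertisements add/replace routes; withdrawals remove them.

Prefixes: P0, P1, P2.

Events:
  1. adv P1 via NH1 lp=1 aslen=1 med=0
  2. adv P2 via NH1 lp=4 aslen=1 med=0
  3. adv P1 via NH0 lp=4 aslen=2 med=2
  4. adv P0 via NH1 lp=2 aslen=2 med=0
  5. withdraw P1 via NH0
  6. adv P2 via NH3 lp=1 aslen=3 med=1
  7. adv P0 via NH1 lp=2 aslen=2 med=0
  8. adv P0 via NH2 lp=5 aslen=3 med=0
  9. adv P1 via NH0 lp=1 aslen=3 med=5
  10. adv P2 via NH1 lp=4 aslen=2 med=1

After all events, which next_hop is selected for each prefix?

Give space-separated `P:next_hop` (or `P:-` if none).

Answer: P0:NH2 P1:NH1 P2:NH1

Derivation:
Op 1: best P0=- P1=NH1 P2=-
Op 2: best P0=- P1=NH1 P2=NH1
Op 3: best P0=- P1=NH0 P2=NH1
Op 4: best P0=NH1 P1=NH0 P2=NH1
Op 5: best P0=NH1 P1=NH1 P2=NH1
Op 6: best P0=NH1 P1=NH1 P2=NH1
Op 7: best P0=NH1 P1=NH1 P2=NH1
Op 8: best P0=NH2 P1=NH1 P2=NH1
Op 9: best P0=NH2 P1=NH1 P2=NH1
Op 10: best P0=NH2 P1=NH1 P2=NH1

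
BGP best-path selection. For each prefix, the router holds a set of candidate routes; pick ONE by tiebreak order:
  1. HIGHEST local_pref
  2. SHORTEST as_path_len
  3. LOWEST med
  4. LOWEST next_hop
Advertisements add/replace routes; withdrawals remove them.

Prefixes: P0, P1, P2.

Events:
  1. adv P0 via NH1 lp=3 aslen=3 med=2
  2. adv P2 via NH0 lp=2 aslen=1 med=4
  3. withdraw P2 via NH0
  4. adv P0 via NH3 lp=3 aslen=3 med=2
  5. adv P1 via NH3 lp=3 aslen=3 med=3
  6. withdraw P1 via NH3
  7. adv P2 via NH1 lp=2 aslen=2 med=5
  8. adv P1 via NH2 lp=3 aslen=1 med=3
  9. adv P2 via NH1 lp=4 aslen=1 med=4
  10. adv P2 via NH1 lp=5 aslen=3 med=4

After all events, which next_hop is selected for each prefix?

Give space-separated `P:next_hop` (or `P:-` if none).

Answer: P0:NH1 P1:NH2 P2:NH1

Derivation:
Op 1: best P0=NH1 P1=- P2=-
Op 2: best P0=NH1 P1=- P2=NH0
Op 3: best P0=NH1 P1=- P2=-
Op 4: best P0=NH1 P1=- P2=-
Op 5: best P0=NH1 P1=NH3 P2=-
Op 6: best P0=NH1 P1=- P2=-
Op 7: best P0=NH1 P1=- P2=NH1
Op 8: best P0=NH1 P1=NH2 P2=NH1
Op 9: best P0=NH1 P1=NH2 P2=NH1
Op 10: best P0=NH1 P1=NH2 P2=NH1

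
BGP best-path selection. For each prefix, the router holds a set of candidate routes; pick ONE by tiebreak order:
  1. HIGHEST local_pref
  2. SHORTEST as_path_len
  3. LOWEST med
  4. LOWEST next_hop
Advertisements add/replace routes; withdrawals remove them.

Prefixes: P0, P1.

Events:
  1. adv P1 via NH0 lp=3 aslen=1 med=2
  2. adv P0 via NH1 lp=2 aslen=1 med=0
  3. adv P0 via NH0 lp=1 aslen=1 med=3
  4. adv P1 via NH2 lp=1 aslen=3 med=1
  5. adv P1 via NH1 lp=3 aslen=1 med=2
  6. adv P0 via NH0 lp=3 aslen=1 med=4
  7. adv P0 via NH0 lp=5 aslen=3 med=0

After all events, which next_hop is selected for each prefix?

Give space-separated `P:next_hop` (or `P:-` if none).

Answer: P0:NH0 P1:NH0

Derivation:
Op 1: best P0=- P1=NH0
Op 2: best P0=NH1 P1=NH0
Op 3: best P0=NH1 P1=NH0
Op 4: best P0=NH1 P1=NH0
Op 5: best P0=NH1 P1=NH0
Op 6: best P0=NH0 P1=NH0
Op 7: best P0=NH0 P1=NH0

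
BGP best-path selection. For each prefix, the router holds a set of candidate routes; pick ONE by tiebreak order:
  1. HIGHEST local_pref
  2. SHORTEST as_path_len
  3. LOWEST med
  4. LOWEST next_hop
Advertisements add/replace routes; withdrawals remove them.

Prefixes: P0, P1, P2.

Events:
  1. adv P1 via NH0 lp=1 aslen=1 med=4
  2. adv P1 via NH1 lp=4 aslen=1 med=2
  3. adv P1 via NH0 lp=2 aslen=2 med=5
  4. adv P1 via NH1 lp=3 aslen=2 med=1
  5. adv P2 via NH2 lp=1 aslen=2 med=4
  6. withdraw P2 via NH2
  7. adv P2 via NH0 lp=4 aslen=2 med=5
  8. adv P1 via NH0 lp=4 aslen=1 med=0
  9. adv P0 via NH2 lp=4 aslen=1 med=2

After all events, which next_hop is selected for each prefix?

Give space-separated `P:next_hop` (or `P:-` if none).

Answer: P0:NH2 P1:NH0 P2:NH0

Derivation:
Op 1: best P0=- P1=NH0 P2=-
Op 2: best P0=- P1=NH1 P2=-
Op 3: best P0=- P1=NH1 P2=-
Op 4: best P0=- P1=NH1 P2=-
Op 5: best P0=- P1=NH1 P2=NH2
Op 6: best P0=- P1=NH1 P2=-
Op 7: best P0=- P1=NH1 P2=NH0
Op 8: best P0=- P1=NH0 P2=NH0
Op 9: best P0=NH2 P1=NH0 P2=NH0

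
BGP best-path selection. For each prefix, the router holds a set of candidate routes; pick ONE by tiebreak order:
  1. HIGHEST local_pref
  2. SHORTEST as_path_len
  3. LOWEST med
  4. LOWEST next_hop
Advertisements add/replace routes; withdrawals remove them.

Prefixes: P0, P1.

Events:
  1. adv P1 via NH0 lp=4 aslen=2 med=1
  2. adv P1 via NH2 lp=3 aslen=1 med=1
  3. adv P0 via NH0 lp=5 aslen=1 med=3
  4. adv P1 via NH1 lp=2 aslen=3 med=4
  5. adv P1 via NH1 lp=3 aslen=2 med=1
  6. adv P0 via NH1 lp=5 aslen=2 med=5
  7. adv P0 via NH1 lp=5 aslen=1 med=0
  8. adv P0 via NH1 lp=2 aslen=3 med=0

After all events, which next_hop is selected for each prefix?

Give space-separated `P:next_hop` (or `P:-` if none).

Answer: P0:NH0 P1:NH0

Derivation:
Op 1: best P0=- P1=NH0
Op 2: best P0=- P1=NH0
Op 3: best P0=NH0 P1=NH0
Op 4: best P0=NH0 P1=NH0
Op 5: best P0=NH0 P1=NH0
Op 6: best P0=NH0 P1=NH0
Op 7: best P0=NH1 P1=NH0
Op 8: best P0=NH0 P1=NH0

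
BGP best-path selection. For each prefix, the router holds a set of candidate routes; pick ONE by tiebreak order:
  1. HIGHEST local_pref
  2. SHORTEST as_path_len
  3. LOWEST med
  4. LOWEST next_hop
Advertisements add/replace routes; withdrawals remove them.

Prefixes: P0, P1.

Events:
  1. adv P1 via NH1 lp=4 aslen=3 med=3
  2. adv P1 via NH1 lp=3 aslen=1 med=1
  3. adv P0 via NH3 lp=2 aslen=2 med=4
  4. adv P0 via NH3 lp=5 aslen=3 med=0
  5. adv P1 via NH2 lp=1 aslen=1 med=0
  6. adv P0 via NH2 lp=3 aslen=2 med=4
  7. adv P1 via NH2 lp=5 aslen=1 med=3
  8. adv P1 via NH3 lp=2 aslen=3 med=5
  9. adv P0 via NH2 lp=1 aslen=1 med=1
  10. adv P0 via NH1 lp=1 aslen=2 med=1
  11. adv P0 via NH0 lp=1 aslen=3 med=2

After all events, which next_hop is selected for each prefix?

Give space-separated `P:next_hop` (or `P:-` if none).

Op 1: best P0=- P1=NH1
Op 2: best P0=- P1=NH1
Op 3: best P0=NH3 P1=NH1
Op 4: best P0=NH3 P1=NH1
Op 5: best P0=NH3 P1=NH1
Op 6: best P0=NH3 P1=NH1
Op 7: best P0=NH3 P1=NH2
Op 8: best P0=NH3 P1=NH2
Op 9: best P0=NH3 P1=NH2
Op 10: best P0=NH3 P1=NH2
Op 11: best P0=NH3 P1=NH2

Answer: P0:NH3 P1:NH2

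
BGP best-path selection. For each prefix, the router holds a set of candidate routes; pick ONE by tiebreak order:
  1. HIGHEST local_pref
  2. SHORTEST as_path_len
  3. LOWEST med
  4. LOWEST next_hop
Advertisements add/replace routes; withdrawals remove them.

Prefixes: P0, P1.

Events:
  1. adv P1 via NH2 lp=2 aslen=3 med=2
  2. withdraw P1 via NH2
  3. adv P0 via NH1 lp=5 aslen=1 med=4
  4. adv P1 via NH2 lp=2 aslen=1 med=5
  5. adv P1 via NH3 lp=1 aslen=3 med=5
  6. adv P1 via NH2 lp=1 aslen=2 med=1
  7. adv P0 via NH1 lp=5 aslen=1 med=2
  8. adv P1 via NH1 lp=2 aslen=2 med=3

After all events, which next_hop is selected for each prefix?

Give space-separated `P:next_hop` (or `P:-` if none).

Op 1: best P0=- P1=NH2
Op 2: best P0=- P1=-
Op 3: best P0=NH1 P1=-
Op 4: best P0=NH1 P1=NH2
Op 5: best P0=NH1 P1=NH2
Op 6: best P0=NH1 P1=NH2
Op 7: best P0=NH1 P1=NH2
Op 8: best P0=NH1 P1=NH1

Answer: P0:NH1 P1:NH1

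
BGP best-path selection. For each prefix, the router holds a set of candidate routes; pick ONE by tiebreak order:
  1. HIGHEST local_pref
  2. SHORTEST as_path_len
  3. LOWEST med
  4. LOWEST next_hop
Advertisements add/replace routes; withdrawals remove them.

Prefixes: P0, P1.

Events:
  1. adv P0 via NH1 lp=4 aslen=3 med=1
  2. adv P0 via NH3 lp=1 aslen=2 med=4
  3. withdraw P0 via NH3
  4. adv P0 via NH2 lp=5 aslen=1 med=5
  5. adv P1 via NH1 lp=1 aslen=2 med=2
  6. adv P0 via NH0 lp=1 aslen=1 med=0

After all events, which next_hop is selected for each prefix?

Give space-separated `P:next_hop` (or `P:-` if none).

Answer: P0:NH2 P1:NH1

Derivation:
Op 1: best P0=NH1 P1=-
Op 2: best P0=NH1 P1=-
Op 3: best P0=NH1 P1=-
Op 4: best P0=NH2 P1=-
Op 5: best P0=NH2 P1=NH1
Op 6: best P0=NH2 P1=NH1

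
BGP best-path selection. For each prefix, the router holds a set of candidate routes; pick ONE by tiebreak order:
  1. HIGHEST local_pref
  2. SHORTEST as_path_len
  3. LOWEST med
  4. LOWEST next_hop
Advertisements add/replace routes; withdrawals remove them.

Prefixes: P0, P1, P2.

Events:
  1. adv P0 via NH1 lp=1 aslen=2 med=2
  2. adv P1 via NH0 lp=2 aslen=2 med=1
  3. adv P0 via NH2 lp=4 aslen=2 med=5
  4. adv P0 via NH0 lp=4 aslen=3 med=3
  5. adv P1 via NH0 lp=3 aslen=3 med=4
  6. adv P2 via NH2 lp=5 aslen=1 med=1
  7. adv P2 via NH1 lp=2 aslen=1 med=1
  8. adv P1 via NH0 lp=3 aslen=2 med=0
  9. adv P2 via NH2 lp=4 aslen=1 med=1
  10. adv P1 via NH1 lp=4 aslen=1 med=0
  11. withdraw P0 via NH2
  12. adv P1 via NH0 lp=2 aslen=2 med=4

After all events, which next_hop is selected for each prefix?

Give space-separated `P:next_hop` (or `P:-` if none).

Op 1: best P0=NH1 P1=- P2=-
Op 2: best P0=NH1 P1=NH0 P2=-
Op 3: best P0=NH2 P1=NH0 P2=-
Op 4: best P0=NH2 P1=NH0 P2=-
Op 5: best P0=NH2 P1=NH0 P2=-
Op 6: best P0=NH2 P1=NH0 P2=NH2
Op 7: best P0=NH2 P1=NH0 P2=NH2
Op 8: best P0=NH2 P1=NH0 P2=NH2
Op 9: best P0=NH2 P1=NH0 P2=NH2
Op 10: best P0=NH2 P1=NH1 P2=NH2
Op 11: best P0=NH0 P1=NH1 P2=NH2
Op 12: best P0=NH0 P1=NH1 P2=NH2

Answer: P0:NH0 P1:NH1 P2:NH2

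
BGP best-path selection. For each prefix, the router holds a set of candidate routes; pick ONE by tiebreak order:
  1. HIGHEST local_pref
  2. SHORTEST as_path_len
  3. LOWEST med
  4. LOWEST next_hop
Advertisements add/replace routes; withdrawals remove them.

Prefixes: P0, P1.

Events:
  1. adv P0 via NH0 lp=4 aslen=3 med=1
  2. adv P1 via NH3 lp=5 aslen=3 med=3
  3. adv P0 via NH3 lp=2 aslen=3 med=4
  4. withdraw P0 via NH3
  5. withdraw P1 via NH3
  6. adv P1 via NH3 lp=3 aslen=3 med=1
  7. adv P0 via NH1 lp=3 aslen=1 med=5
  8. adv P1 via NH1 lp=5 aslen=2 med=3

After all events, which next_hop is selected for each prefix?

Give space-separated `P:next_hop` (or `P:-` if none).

Answer: P0:NH0 P1:NH1

Derivation:
Op 1: best P0=NH0 P1=-
Op 2: best P0=NH0 P1=NH3
Op 3: best P0=NH0 P1=NH3
Op 4: best P0=NH0 P1=NH3
Op 5: best P0=NH0 P1=-
Op 6: best P0=NH0 P1=NH3
Op 7: best P0=NH0 P1=NH3
Op 8: best P0=NH0 P1=NH1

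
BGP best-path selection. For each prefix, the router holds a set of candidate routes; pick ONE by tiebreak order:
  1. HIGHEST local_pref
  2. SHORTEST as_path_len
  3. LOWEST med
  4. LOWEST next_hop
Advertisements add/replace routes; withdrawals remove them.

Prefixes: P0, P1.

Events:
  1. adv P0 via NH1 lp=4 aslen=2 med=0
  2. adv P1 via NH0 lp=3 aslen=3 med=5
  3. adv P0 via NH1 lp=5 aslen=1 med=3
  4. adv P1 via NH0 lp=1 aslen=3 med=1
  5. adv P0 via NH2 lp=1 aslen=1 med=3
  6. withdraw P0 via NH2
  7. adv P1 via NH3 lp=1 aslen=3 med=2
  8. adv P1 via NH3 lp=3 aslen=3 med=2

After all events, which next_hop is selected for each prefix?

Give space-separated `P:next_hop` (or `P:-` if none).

Answer: P0:NH1 P1:NH3

Derivation:
Op 1: best P0=NH1 P1=-
Op 2: best P0=NH1 P1=NH0
Op 3: best P0=NH1 P1=NH0
Op 4: best P0=NH1 P1=NH0
Op 5: best P0=NH1 P1=NH0
Op 6: best P0=NH1 P1=NH0
Op 7: best P0=NH1 P1=NH0
Op 8: best P0=NH1 P1=NH3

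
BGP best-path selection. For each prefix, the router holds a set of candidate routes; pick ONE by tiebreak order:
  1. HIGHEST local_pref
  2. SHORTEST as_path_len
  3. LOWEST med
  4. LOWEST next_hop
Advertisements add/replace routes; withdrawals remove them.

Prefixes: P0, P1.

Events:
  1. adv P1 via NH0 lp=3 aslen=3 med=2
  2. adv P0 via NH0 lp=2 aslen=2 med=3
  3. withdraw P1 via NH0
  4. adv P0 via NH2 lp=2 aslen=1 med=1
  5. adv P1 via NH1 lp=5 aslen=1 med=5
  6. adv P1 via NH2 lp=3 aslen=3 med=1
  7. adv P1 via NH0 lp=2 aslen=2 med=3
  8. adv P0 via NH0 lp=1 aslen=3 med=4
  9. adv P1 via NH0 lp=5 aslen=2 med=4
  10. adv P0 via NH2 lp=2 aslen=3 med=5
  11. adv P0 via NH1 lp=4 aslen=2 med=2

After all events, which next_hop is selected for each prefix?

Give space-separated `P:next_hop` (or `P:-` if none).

Answer: P0:NH1 P1:NH1

Derivation:
Op 1: best P0=- P1=NH0
Op 2: best P0=NH0 P1=NH0
Op 3: best P0=NH0 P1=-
Op 4: best P0=NH2 P1=-
Op 5: best P0=NH2 P1=NH1
Op 6: best P0=NH2 P1=NH1
Op 7: best P0=NH2 P1=NH1
Op 8: best P0=NH2 P1=NH1
Op 9: best P0=NH2 P1=NH1
Op 10: best P0=NH2 P1=NH1
Op 11: best P0=NH1 P1=NH1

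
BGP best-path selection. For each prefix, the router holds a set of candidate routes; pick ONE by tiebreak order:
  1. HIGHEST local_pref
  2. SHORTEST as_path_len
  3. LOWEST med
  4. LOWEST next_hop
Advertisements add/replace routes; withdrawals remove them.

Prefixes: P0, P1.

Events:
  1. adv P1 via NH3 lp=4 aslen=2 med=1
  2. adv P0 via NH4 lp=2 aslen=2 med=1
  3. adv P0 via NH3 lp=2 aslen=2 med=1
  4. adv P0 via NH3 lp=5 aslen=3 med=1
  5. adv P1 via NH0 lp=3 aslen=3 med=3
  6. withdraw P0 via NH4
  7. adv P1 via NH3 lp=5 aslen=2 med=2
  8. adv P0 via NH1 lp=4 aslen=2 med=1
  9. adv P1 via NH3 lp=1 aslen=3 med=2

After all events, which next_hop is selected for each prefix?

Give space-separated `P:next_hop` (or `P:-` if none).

Op 1: best P0=- P1=NH3
Op 2: best P0=NH4 P1=NH3
Op 3: best P0=NH3 P1=NH3
Op 4: best P0=NH3 P1=NH3
Op 5: best P0=NH3 P1=NH3
Op 6: best P0=NH3 P1=NH3
Op 7: best P0=NH3 P1=NH3
Op 8: best P0=NH3 P1=NH3
Op 9: best P0=NH3 P1=NH0

Answer: P0:NH3 P1:NH0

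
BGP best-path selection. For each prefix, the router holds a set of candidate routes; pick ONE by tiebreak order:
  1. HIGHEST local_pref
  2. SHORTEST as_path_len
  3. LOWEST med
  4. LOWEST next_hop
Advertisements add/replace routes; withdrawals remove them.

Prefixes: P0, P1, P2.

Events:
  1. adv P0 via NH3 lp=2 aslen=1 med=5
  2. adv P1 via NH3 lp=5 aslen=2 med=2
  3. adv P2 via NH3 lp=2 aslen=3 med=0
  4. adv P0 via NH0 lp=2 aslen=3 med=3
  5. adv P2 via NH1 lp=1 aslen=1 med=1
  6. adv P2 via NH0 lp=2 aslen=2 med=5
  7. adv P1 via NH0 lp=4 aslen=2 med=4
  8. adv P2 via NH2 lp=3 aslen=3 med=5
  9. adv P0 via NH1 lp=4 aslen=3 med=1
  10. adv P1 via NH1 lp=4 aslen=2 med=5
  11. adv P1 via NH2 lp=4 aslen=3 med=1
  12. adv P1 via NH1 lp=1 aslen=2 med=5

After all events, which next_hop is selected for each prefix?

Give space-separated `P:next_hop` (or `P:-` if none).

Op 1: best P0=NH3 P1=- P2=-
Op 2: best P0=NH3 P1=NH3 P2=-
Op 3: best P0=NH3 P1=NH3 P2=NH3
Op 4: best P0=NH3 P1=NH3 P2=NH3
Op 5: best P0=NH3 P1=NH3 P2=NH3
Op 6: best P0=NH3 P1=NH3 P2=NH0
Op 7: best P0=NH3 P1=NH3 P2=NH0
Op 8: best P0=NH3 P1=NH3 P2=NH2
Op 9: best P0=NH1 P1=NH3 P2=NH2
Op 10: best P0=NH1 P1=NH3 P2=NH2
Op 11: best P0=NH1 P1=NH3 P2=NH2
Op 12: best P0=NH1 P1=NH3 P2=NH2

Answer: P0:NH1 P1:NH3 P2:NH2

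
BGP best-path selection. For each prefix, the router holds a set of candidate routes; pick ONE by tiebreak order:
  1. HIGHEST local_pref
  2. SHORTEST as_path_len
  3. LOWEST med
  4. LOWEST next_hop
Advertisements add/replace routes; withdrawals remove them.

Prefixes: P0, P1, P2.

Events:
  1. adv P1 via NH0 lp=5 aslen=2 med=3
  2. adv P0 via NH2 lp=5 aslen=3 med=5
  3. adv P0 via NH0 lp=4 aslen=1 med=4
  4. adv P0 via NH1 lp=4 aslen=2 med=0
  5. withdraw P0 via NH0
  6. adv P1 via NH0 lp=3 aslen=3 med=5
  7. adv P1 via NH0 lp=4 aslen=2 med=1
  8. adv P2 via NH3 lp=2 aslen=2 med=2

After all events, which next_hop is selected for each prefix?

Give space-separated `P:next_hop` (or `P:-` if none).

Answer: P0:NH2 P1:NH0 P2:NH3

Derivation:
Op 1: best P0=- P1=NH0 P2=-
Op 2: best P0=NH2 P1=NH0 P2=-
Op 3: best P0=NH2 P1=NH0 P2=-
Op 4: best P0=NH2 P1=NH0 P2=-
Op 5: best P0=NH2 P1=NH0 P2=-
Op 6: best P0=NH2 P1=NH0 P2=-
Op 7: best P0=NH2 P1=NH0 P2=-
Op 8: best P0=NH2 P1=NH0 P2=NH3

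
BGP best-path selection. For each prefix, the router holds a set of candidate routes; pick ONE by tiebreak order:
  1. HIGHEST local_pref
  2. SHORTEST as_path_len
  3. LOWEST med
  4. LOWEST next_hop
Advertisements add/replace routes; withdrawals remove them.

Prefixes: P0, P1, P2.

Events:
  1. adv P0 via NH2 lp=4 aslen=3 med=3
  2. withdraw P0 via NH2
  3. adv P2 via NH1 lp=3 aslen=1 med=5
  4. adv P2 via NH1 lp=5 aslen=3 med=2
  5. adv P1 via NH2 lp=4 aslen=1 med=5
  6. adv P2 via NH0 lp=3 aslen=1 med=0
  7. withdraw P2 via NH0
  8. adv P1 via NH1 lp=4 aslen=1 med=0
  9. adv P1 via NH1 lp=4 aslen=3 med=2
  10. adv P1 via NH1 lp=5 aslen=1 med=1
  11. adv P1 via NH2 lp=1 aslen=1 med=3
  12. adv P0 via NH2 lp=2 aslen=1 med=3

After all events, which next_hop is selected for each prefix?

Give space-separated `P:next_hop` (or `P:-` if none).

Answer: P0:NH2 P1:NH1 P2:NH1

Derivation:
Op 1: best P0=NH2 P1=- P2=-
Op 2: best P0=- P1=- P2=-
Op 3: best P0=- P1=- P2=NH1
Op 4: best P0=- P1=- P2=NH1
Op 5: best P0=- P1=NH2 P2=NH1
Op 6: best P0=- P1=NH2 P2=NH1
Op 7: best P0=- P1=NH2 P2=NH1
Op 8: best P0=- P1=NH1 P2=NH1
Op 9: best P0=- P1=NH2 P2=NH1
Op 10: best P0=- P1=NH1 P2=NH1
Op 11: best P0=- P1=NH1 P2=NH1
Op 12: best P0=NH2 P1=NH1 P2=NH1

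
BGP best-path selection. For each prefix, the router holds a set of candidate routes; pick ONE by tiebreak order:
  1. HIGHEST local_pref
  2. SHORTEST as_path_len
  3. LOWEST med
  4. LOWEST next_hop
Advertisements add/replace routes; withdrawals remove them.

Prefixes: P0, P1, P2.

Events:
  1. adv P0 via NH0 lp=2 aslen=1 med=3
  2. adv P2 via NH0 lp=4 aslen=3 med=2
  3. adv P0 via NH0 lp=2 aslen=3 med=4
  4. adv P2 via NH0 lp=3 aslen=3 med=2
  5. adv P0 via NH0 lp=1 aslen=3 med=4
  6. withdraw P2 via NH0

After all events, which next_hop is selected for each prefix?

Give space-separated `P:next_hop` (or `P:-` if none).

Op 1: best P0=NH0 P1=- P2=-
Op 2: best P0=NH0 P1=- P2=NH0
Op 3: best P0=NH0 P1=- P2=NH0
Op 4: best P0=NH0 P1=- P2=NH0
Op 5: best P0=NH0 P1=- P2=NH0
Op 6: best P0=NH0 P1=- P2=-

Answer: P0:NH0 P1:- P2:-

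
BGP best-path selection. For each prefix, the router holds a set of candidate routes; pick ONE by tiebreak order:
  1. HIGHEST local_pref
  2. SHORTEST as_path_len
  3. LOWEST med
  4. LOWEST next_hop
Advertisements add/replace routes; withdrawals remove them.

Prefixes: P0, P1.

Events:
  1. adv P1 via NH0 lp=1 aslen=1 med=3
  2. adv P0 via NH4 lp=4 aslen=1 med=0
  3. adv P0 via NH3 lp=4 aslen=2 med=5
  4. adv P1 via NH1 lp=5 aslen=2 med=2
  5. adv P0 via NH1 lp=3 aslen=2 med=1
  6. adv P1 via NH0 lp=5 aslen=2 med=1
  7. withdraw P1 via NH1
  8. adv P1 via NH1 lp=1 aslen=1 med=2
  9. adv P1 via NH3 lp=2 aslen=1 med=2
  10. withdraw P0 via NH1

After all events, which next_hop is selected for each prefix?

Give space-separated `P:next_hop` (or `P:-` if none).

Answer: P0:NH4 P1:NH0

Derivation:
Op 1: best P0=- P1=NH0
Op 2: best P0=NH4 P1=NH0
Op 3: best P0=NH4 P1=NH0
Op 4: best P0=NH4 P1=NH1
Op 5: best P0=NH4 P1=NH1
Op 6: best P0=NH4 P1=NH0
Op 7: best P0=NH4 P1=NH0
Op 8: best P0=NH4 P1=NH0
Op 9: best P0=NH4 P1=NH0
Op 10: best P0=NH4 P1=NH0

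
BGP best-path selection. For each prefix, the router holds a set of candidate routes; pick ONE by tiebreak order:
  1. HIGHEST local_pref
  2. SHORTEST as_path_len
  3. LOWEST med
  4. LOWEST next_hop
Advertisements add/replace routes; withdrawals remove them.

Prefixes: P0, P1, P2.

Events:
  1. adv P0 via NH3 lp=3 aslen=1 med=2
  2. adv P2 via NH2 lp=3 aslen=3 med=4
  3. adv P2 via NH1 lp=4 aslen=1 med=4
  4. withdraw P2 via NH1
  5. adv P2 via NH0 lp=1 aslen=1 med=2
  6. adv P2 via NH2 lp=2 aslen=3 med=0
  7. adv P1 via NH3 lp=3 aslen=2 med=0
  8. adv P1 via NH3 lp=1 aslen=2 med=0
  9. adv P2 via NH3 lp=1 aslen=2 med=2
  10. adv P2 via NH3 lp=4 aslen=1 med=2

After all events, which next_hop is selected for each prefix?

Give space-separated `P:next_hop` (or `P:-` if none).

Op 1: best P0=NH3 P1=- P2=-
Op 2: best P0=NH3 P1=- P2=NH2
Op 3: best P0=NH3 P1=- P2=NH1
Op 4: best P0=NH3 P1=- P2=NH2
Op 5: best P0=NH3 P1=- P2=NH2
Op 6: best P0=NH3 P1=- P2=NH2
Op 7: best P0=NH3 P1=NH3 P2=NH2
Op 8: best P0=NH3 P1=NH3 P2=NH2
Op 9: best P0=NH3 P1=NH3 P2=NH2
Op 10: best P0=NH3 P1=NH3 P2=NH3

Answer: P0:NH3 P1:NH3 P2:NH3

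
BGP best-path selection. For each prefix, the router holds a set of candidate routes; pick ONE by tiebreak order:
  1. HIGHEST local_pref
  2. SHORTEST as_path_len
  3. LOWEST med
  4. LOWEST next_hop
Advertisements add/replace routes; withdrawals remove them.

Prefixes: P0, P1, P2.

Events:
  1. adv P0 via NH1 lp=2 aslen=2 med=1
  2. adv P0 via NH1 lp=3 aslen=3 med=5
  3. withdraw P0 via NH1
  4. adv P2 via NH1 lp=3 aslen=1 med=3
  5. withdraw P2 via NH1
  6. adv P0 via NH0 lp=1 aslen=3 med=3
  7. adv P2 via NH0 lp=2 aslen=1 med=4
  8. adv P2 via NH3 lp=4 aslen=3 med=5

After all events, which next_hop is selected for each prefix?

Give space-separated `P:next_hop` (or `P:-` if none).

Answer: P0:NH0 P1:- P2:NH3

Derivation:
Op 1: best P0=NH1 P1=- P2=-
Op 2: best P0=NH1 P1=- P2=-
Op 3: best P0=- P1=- P2=-
Op 4: best P0=- P1=- P2=NH1
Op 5: best P0=- P1=- P2=-
Op 6: best P0=NH0 P1=- P2=-
Op 7: best P0=NH0 P1=- P2=NH0
Op 8: best P0=NH0 P1=- P2=NH3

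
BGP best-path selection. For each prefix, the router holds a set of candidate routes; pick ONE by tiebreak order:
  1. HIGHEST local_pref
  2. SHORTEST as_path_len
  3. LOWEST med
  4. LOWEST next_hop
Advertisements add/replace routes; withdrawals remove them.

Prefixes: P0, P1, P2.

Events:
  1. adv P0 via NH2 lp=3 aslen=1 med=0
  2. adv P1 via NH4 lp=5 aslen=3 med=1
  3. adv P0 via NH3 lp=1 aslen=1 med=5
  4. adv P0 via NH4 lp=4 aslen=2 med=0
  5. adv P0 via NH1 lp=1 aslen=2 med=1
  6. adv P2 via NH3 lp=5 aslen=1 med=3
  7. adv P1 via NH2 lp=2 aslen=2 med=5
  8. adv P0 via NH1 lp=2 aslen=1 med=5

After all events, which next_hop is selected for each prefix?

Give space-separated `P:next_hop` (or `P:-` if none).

Op 1: best P0=NH2 P1=- P2=-
Op 2: best P0=NH2 P1=NH4 P2=-
Op 3: best P0=NH2 P1=NH4 P2=-
Op 4: best P0=NH4 P1=NH4 P2=-
Op 5: best P0=NH4 P1=NH4 P2=-
Op 6: best P0=NH4 P1=NH4 P2=NH3
Op 7: best P0=NH4 P1=NH4 P2=NH3
Op 8: best P0=NH4 P1=NH4 P2=NH3

Answer: P0:NH4 P1:NH4 P2:NH3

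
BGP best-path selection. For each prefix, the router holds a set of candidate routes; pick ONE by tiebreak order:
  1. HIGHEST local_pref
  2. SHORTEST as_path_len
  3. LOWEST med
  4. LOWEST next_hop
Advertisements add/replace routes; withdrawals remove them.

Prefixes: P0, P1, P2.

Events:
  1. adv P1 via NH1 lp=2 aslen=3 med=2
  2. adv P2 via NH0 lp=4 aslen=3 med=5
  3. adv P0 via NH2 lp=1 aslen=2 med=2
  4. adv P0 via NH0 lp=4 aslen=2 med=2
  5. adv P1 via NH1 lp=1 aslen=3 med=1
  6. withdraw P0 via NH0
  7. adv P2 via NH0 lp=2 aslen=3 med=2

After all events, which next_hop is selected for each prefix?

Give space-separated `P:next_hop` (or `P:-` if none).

Op 1: best P0=- P1=NH1 P2=-
Op 2: best P0=- P1=NH1 P2=NH0
Op 3: best P0=NH2 P1=NH1 P2=NH0
Op 4: best P0=NH0 P1=NH1 P2=NH0
Op 5: best P0=NH0 P1=NH1 P2=NH0
Op 6: best P0=NH2 P1=NH1 P2=NH0
Op 7: best P0=NH2 P1=NH1 P2=NH0

Answer: P0:NH2 P1:NH1 P2:NH0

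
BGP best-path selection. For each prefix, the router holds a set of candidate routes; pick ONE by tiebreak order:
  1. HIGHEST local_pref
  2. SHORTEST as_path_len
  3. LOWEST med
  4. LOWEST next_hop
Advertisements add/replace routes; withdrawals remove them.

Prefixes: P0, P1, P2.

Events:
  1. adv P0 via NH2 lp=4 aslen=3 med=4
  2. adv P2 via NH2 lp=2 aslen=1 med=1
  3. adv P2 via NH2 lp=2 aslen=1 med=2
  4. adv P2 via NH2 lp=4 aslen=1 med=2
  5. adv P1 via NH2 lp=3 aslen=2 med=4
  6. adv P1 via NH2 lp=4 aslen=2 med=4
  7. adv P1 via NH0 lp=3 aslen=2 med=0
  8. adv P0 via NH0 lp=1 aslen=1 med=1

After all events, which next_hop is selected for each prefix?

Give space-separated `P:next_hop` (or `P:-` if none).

Op 1: best P0=NH2 P1=- P2=-
Op 2: best P0=NH2 P1=- P2=NH2
Op 3: best P0=NH2 P1=- P2=NH2
Op 4: best P0=NH2 P1=- P2=NH2
Op 5: best P0=NH2 P1=NH2 P2=NH2
Op 6: best P0=NH2 P1=NH2 P2=NH2
Op 7: best P0=NH2 P1=NH2 P2=NH2
Op 8: best P0=NH2 P1=NH2 P2=NH2

Answer: P0:NH2 P1:NH2 P2:NH2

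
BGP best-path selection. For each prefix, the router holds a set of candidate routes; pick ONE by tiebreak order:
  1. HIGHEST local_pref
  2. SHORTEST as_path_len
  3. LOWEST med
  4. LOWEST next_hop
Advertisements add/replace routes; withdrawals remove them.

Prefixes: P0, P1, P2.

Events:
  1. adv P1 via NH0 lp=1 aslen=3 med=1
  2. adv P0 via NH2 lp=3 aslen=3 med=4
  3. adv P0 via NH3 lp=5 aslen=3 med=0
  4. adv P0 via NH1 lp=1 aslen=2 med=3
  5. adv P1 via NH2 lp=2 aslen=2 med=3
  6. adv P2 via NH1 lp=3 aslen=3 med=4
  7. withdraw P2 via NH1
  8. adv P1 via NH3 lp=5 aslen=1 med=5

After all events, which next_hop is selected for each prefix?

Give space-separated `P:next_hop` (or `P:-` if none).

Answer: P0:NH3 P1:NH3 P2:-

Derivation:
Op 1: best P0=- P1=NH0 P2=-
Op 2: best P0=NH2 P1=NH0 P2=-
Op 3: best P0=NH3 P1=NH0 P2=-
Op 4: best P0=NH3 P1=NH0 P2=-
Op 5: best P0=NH3 P1=NH2 P2=-
Op 6: best P0=NH3 P1=NH2 P2=NH1
Op 7: best P0=NH3 P1=NH2 P2=-
Op 8: best P0=NH3 P1=NH3 P2=-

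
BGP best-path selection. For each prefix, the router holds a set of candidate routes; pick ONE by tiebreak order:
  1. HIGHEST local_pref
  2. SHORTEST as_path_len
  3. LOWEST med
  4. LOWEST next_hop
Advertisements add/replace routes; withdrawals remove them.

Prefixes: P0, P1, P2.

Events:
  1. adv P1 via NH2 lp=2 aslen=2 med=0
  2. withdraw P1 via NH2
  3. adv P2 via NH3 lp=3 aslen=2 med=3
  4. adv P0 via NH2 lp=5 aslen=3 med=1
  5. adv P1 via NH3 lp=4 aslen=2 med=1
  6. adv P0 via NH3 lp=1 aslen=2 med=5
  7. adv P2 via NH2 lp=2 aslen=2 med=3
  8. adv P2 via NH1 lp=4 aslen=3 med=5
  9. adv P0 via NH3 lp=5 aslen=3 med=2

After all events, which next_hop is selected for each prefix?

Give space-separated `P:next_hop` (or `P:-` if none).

Op 1: best P0=- P1=NH2 P2=-
Op 2: best P0=- P1=- P2=-
Op 3: best P0=- P1=- P2=NH3
Op 4: best P0=NH2 P1=- P2=NH3
Op 5: best P0=NH2 P1=NH3 P2=NH3
Op 6: best P0=NH2 P1=NH3 P2=NH3
Op 7: best P0=NH2 P1=NH3 P2=NH3
Op 8: best P0=NH2 P1=NH3 P2=NH1
Op 9: best P0=NH2 P1=NH3 P2=NH1

Answer: P0:NH2 P1:NH3 P2:NH1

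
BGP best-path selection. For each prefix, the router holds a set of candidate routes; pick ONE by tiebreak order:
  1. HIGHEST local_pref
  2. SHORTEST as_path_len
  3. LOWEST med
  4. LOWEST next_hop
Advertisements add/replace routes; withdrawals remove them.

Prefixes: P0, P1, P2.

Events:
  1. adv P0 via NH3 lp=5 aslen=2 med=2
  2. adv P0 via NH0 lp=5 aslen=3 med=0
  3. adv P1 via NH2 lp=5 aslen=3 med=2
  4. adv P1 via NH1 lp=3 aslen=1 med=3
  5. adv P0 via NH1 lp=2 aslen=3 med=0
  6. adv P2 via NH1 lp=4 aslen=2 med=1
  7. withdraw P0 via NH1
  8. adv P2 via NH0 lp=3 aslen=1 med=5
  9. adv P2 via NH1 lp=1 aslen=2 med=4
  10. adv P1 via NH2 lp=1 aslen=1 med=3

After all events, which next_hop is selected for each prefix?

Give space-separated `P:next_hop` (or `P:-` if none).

Answer: P0:NH3 P1:NH1 P2:NH0

Derivation:
Op 1: best P0=NH3 P1=- P2=-
Op 2: best P0=NH3 P1=- P2=-
Op 3: best P0=NH3 P1=NH2 P2=-
Op 4: best P0=NH3 P1=NH2 P2=-
Op 5: best P0=NH3 P1=NH2 P2=-
Op 6: best P0=NH3 P1=NH2 P2=NH1
Op 7: best P0=NH3 P1=NH2 P2=NH1
Op 8: best P0=NH3 P1=NH2 P2=NH1
Op 9: best P0=NH3 P1=NH2 P2=NH0
Op 10: best P0=NH3 P1=NH1 P2=NH0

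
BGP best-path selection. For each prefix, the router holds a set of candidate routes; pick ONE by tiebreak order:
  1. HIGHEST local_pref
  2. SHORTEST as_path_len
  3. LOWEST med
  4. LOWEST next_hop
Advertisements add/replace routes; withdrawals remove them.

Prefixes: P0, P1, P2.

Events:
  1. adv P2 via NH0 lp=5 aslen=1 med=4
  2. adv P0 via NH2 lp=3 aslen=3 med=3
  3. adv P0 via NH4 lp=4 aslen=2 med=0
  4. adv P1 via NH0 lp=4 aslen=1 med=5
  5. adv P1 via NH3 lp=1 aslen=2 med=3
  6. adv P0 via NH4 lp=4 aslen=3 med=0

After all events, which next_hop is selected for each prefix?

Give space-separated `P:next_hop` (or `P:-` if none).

Op 1: best P0=- P1=- P2=NH0
Op 2: best P0=NH2 P1=- P2=NH0
Op 3: best P0=NH4 P1=- P2=NH0
Op 4: best P0=NH4 P1=NH0 P2=NH0
Op 5: best P0=NH4 P1=NH0 P2=NH0
Op 6: best P0=NH4 P1=NH0 P2=NH0

Answer: P0:NH4 P1:NH0 P2:NH0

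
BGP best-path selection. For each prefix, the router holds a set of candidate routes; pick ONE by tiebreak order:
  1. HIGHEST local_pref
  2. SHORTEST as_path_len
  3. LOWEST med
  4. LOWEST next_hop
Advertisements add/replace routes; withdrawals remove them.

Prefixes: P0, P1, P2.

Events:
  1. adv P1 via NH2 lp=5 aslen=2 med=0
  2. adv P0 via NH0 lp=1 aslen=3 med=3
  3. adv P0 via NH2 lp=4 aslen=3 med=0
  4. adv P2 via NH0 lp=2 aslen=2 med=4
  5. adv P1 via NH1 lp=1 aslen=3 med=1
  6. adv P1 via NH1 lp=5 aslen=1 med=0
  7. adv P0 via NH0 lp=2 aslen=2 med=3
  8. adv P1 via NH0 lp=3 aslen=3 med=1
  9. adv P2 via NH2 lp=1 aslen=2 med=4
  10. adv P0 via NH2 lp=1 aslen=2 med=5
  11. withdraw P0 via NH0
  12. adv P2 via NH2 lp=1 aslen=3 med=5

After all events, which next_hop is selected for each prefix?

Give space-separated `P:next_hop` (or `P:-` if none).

Op 1: best P0=- P1=NH2 P2=-
Op 2: best P0=NH0 P1=NH2 P2=-
Op 3: best P0=NH2 P1=NH2 P2=-
Op 4: best P0=NH2 P1=NH2 P2=NH0
Op 5: best P0=NH2 P1=NH2 P2=NH0
Op 6: best P0=NH2 P1=NH1 P2=NH0
Op 7: best P0=NH2 P1=NH1 P2=NH0
Op 8: best P0=NH2 P1=NH1 P2=NH0
Op 9: best P0=NH2 P1=NH1 P2=NH0
Op 10: best P0=NH0 P1=NH1 P2=NH0
Op 11: best P0=NH2 P1=NH1 P2=NH0
Op 12: best P0=NH2 P1=NH1 P2=NH0

Answer: P0:NH2 P1:NH1 P2:NH0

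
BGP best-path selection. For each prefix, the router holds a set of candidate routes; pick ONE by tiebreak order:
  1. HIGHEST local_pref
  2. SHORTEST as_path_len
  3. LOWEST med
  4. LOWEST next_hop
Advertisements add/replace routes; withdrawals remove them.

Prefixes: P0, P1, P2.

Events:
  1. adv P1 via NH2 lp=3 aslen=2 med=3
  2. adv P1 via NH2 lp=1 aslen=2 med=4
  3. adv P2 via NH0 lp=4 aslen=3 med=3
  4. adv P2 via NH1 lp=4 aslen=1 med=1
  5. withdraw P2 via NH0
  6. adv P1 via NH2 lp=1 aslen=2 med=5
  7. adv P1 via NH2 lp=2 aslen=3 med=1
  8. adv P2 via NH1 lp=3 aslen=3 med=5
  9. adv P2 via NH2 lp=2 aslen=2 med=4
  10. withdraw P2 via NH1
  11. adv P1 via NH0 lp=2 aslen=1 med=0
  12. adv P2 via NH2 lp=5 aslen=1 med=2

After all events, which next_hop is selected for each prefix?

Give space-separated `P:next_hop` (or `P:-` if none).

Op 1: best P0=- P1=NH2 P2=-
Op 2: best P0=- P1=NH2 P2=-
Op 3: best P0=- P1=NH2 P2=NH0
Op 4: best P0=- P1=NH2 P2=NH1
Op 5: best P0=- P1=NH2 P2=NH1
Op 6: best P0=- P1=NH2 P2=NH1
Op 7: best P0=- P1=NH2 P2=NH1
Op 8: best P0=- P1=NH2 P2=NH1
Op 9: best P0=- P1=NH2 P2=NH1
Op 10: best P0=- P1=NH2 P2=NH2
Op 11: best P0=- P1=NH0 P2=NH2
Op 12: best P0=- P1=NH0 P2=NH2

Answer: P0:- P1:NH0 P2:NH2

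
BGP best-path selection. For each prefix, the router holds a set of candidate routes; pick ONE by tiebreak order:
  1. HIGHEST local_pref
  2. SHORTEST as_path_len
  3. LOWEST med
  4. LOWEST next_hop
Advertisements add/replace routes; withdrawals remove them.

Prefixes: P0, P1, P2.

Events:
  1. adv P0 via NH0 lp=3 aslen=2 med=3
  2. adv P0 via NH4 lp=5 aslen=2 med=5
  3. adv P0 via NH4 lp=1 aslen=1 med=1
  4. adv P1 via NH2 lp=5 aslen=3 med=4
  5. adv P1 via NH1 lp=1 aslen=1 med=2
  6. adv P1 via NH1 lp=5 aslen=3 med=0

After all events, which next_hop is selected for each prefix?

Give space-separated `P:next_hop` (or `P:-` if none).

Op 1: best P0=NH0 P1=- P2=-
Op 2: best P0=NH4 P1=- P2=-
Op 3: best P0=NH0 P1=- P2=-
Op 4: best P0=NH0 P1=NH2 P2=-
Op 5: best P0=NH0 P1=NH2 P2=-
Op 6: best P0=NH0 P1=NH1 P2=-

Answer: P0:NH0 P1:NH1 P2:-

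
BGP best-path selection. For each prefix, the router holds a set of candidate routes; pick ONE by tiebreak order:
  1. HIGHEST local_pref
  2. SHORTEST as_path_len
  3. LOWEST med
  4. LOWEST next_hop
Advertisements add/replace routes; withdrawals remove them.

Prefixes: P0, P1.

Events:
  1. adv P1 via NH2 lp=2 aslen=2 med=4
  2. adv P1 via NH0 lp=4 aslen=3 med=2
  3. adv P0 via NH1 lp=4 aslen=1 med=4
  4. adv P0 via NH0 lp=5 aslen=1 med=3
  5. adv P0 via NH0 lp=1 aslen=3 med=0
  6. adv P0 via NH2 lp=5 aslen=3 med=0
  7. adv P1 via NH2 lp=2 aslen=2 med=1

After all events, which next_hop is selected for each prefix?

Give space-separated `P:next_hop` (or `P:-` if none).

Op 1: best P0=- P1=NH2
Op 2: best P0=- P1=NH0
Op 3: best P0=NH1 P1=NH0
Op 4: best P0=NH0 P1=NH0
Op 5: best P0=NH1 P1=NH0
Op 6: best P0=NH2 P1=NH0
Op 7: best P0=NH2 P1=NH0

Answer: P0:NH2 P1:NH0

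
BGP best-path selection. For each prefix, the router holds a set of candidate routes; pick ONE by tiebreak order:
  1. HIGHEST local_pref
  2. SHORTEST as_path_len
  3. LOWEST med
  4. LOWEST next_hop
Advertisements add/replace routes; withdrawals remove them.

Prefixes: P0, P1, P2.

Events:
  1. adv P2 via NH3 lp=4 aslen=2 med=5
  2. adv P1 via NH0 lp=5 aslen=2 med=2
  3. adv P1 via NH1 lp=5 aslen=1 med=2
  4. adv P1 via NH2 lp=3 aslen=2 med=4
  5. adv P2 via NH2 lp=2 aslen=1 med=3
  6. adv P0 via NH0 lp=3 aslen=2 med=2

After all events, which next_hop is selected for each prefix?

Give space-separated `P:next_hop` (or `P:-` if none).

Op 1: best P0=- P1=- P2=NH3
Op 2: best P0=- P1=NH0 P2=NH3
Op 3: best P0=- P1=NH1 P2=NH3
Op 4: best P0=- P1=NH1 P2=NH3
Op 5: best P0=- P1=NH1 P2=NH3
Op 6: best P0=NH0 P1=NH1 P2=NH3

Answer: P0:NH0 P1:NH1 P2:NH3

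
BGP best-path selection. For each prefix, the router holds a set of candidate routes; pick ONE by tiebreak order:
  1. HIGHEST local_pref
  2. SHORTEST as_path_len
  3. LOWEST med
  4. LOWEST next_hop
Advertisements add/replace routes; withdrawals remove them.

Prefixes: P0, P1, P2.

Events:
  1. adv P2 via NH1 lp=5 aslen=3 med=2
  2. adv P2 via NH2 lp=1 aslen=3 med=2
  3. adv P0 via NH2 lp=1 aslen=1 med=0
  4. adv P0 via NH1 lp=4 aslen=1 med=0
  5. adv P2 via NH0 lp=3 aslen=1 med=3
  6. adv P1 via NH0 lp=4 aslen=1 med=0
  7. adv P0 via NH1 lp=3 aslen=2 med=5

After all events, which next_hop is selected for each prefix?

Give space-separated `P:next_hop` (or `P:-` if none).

Op 1: best P0=- P1=- P2=NH1
Op 2: best P0=- P1=- P2=NH1
Op 3: best P0=NH2 P1=- P2=NH1
Op 4: best P0=NH1 P1=- P2=NH1
Op 5: best P0=NH1 P1=- P2=NH1
Op 6: best P0=NH1 P1=NH0 P2=NH1
Op 7: best P0=NH1 P1=NH0 P2=NH1

Answer: P0:NH1 P1:NH0 P2:NH1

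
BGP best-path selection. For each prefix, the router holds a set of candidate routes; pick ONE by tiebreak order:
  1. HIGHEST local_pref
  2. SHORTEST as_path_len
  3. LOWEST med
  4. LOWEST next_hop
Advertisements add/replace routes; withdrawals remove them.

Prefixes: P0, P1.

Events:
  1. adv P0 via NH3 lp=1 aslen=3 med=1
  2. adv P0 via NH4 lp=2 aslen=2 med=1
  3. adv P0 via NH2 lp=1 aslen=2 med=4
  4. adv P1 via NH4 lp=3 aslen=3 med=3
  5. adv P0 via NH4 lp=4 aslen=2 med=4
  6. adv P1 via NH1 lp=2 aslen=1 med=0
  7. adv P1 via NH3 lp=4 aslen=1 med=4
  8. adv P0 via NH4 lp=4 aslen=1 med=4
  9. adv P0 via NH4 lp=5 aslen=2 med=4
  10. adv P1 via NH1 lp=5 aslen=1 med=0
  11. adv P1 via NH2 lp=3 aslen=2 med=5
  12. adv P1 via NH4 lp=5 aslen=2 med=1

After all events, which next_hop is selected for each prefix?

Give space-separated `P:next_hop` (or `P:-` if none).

Op 1: best P0=NH3 P1=-
Op 2: best P0=NH4 P1=-
Op 3: best P0=NH4 P1=-
Op 4: best P0=NH4 P1=NH4
Op 5: best P0=NH4 P1=NH4
Op 6: best P0=NH4 P1=NH4
Op 7: best P0=NH4 P1=NH3
Op 8: best P0=NH4 P1=NH3
Op 9: best P0=NH4 P1=NH3
Op 10: best P0=NH4 P1=NH1
Op 11: best P0=NH4 P1=NH1
Op 12: best P0=NH4 P1=NH1

Answer: P0:NH4 P1:NH1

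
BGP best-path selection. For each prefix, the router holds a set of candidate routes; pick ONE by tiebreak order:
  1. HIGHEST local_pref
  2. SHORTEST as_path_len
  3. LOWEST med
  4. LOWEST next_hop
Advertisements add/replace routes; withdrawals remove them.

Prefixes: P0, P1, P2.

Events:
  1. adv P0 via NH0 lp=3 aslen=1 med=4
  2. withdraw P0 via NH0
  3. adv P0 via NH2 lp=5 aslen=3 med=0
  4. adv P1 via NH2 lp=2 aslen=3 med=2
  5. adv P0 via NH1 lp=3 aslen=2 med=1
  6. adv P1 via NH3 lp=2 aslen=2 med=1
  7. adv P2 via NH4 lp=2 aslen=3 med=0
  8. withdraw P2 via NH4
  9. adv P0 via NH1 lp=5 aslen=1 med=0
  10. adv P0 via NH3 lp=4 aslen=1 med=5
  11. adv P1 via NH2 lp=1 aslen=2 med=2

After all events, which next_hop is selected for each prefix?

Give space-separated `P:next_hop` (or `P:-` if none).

Answer: P0:NH1 P1:NH3 P2:-

Derivation:
Op 1: best P0=NH0 P1=- P2=-
Op 2: best P0=- P1=- P2=-
Op 3: best P0=NH2 P1=- P2=-
Op 4: best P0=NH2 P1=NH2 P2=-
Op 5: best P0=NH2 P1=NH2 P2=-
Op 6: best P0=NH2 P1=NH3 P2=-
Op 7: best P0=NH2 P1=NH3 P2=NH4
Op 8: best P0=NH2 P1=NH3 P2=-
Op 9: best P0=NH1 P1=NH3 P2=-
Op 10: best P0=NH1 P1=NH3 P2=-
Op 11: best P0=NH1 P1=NH3 P2=-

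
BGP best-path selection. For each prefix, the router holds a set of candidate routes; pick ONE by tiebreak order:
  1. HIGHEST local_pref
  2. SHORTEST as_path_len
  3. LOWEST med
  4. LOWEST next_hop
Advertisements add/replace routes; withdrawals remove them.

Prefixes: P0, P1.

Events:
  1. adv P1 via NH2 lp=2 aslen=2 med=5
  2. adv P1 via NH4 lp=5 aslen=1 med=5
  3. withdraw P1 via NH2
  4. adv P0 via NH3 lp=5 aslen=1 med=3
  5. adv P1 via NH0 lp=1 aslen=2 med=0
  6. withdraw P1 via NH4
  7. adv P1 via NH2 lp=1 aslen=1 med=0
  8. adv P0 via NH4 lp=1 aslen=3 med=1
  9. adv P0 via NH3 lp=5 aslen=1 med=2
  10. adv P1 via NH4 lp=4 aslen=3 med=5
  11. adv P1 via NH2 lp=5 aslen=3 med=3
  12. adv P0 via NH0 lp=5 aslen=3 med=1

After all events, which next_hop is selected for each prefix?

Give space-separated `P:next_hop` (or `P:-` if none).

Op 1: best P0=- P1=NH2
Op 2: best P0=- P1=NH4
Op 3: best P0=- P1=NH4
Op 4: best P0=NH3 P1=NH4
Op 5: best P0=NH3 P1=NH4
Op 6: best P0=NH3 P1=NH0
Op 7: best P0=NH3 P1=NH2
Op 8: best P0=NH3 P1=NH2
Op 9: best P0=NH3 P1=NH2
Op 10: best P0=NH3 P1=NH4
Op 11: best P0=NH3 P1=NH2
Op 12: best P0=NH3 P1=NH2

Answer: P0:NH3 P1:NH2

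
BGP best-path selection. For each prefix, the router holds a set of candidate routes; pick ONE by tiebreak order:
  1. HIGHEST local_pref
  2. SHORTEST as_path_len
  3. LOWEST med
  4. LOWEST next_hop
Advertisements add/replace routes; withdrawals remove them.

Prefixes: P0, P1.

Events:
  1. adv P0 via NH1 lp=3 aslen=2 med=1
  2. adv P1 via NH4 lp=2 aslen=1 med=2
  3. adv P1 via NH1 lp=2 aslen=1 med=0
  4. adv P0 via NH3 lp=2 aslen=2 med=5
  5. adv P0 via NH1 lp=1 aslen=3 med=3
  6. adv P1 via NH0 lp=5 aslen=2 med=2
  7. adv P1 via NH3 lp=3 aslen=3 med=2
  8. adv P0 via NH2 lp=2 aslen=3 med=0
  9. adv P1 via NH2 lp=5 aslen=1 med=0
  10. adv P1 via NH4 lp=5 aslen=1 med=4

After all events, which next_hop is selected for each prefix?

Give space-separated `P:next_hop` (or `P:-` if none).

Answer: P0:NH3 P1:NH2

Derivation:
Op 1: best P0=NH1 P1=-
Op 2: best P0=NH1 P1=NH4
Op 3: best P0=NH1 P1=NH1
Op 4: best P0=NH1 P1=NH1
Op 5: best P0=NH3 P1=NH1
Op 6: best P0=NH3 P1=NH0
Op 7: best P0=NH3 P1=NH0
Op 8: best P0=NH3 P1=NH0
Op 9: best P0=NH3 P1=NH2
Op 10: best P0=NH3 P1=NH2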